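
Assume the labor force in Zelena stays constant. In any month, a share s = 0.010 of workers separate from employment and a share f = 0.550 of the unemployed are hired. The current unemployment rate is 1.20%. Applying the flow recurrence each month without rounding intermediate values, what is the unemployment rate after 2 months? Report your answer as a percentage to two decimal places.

With a fixed labor force, u_{t+1} = u_t + s·(1−u_t) − f·u_t = u_t·(1−s−f) + s.
Here 1−s−f = 0.440 and s = 0.010.
u_1 = 0.012000 × 0.440 + 0.010 = 0.015280.
u_2 = 0.015280 × 0.440 + 0.010 = 0.016723.

Unemployment rate after two months ≈ 1.67%.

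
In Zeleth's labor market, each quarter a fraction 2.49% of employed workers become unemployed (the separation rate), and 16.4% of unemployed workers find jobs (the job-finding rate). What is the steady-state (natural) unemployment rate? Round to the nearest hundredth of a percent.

Steady-state unemployment rate ≈ 13.18%.

At steady state the flows balance: s·E = f·U, so U/(E+U) = s/(s+f).
u* = 2.49 / (2.49 + 16.4) = 2.49 / 18.89 = 13.18%.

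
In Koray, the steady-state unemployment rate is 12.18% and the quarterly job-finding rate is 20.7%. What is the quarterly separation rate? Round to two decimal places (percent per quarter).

Separation rate ≈ 2.87% per quarter.

From u* = s/(s+f): s = u·f/(1−u).
s = 0.1218 × 20.7 / (1 − 0.1218) = 2.5213 / 0.8782 ≈ 2.87% per quarter.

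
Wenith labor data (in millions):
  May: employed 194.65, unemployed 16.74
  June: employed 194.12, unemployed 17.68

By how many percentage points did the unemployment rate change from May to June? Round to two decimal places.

May: labor force = 194.65 + 16.74 = 211.39; u = 16.74/211.39 = 7.92%.
June: labor force = 194.12 + 17.68 = 211.80; u = 17.68/211.80 = 8.35%.
Change = 8.35% − 7.92% = +0.43 pp.

The unemployment rate changed by +0.43 percentage points.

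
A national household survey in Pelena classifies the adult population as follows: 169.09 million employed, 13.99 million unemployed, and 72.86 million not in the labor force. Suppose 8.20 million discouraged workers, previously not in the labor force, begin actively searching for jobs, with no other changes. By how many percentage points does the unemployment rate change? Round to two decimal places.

Initially, labor force = 169.09 + 13.99 = 183.08 million, so u = 13.99/183.08 = 7.64%.
After the change, unemployed and labor force both rise by 8.20 → E = 169.09, U = 22.19, labor force = 191.28 million.
New unemployment rate = 22.19 / 191.28 = 11.60%.
Change = 11.60% − 7.64% = +3.96 percentage points.

The unemployment rate changes by +3.96 percentage points.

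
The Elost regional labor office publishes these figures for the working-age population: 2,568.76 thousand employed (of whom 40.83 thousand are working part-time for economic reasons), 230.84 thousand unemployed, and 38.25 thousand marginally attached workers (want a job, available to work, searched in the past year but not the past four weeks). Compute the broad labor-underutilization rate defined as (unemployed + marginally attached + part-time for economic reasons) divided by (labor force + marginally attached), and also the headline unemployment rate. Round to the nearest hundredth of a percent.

Labor force = 2,568.76 + 230.84 = 2,799.60 thousand.
Numerator = 230.84 + 38.25 + 40.83 = 309.92 thousand.
Denominator = 2,799.60 + 38.25 = 2,837.85 thousand.
Broad rate = 309.92 / 2,837.85 = 10.92%.
Headline unemployment rate = 230.84 / 2,799.60 = 8.25%.

Broad underutilization rate ≈ 10.92%; headline unemployment rate ≈ 8.25%.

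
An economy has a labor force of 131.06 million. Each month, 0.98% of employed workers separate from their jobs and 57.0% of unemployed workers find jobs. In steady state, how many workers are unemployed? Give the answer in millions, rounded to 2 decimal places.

About 2.22 million are unemployed in steady state.

Steady-state unemployment rate u* = s/(s+f) = 0.98/(0.98+57.0) = 0.016902.
Unemployed = u* × labor force = 0.016902 × 131.06 ≈ 2.22 million.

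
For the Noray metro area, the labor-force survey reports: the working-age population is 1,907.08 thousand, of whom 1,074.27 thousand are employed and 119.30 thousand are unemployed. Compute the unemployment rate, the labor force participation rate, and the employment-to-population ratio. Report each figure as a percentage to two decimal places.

Unemployment rate ≈ 10.00%; labor force participation rate ≈ 62.59%; employment-population ratio ≈ 56.33%.

Labor force = employed + unemployed = 1,074.27 + 119.30 = 1,193.57 thousand.
Unemployment rate = 119.30 / 1,193.57 = 10.00%.
Labor force participation rate = 1,193.57 / 1,907.08 = 62.59%.
Employment-population ratio = 1,074.27 / 1,907.08 = 56.33%.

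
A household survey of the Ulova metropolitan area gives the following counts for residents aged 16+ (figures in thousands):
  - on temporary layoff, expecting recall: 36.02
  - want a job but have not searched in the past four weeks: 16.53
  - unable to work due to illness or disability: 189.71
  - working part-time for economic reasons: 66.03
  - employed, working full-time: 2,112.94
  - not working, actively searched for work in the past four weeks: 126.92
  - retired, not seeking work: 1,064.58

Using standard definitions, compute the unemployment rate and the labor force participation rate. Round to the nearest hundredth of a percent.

Employed = 66.03 + 2,112.94 = 2,178.97 thousand (anyone who worked, including part-time for economic reasons, counts as employed).
Unemployed = 36.02 + 126.92 = 162.94 thousand (jobless and actively searching, or on temporary layoff).
Labor force = 2,178.97 + 162.94 = 2,341.91 thousand.
Not in labor force = 16.53 + 189.71 + 1,064.58 = 1,270.82 thousand (those not working and not actively searching are outside the labor force — including those who want a job but have given up searching).
Civilian working-age population = 2,341.91 + 1,270.82 = 3,612.73 thousand.
Unemployment rate = 162.94 / 2,341.91 = 6.96%.
Labor force participation rate = 2,341.91 / 3,612.73 = 64.82%.

Unemployment rate ≈ 6.96%; labor force participation rate ≈ 64.82%.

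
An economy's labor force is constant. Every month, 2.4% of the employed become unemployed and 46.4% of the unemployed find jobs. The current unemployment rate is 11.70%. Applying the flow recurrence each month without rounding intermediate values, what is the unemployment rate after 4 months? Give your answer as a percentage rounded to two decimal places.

Unemployment rate after four months ≈ 5.38%.

With a fixed labor force, u_{t+1} = u_t + s·(1−u_t) − f·u_t = u_t·(1−s−f) + s.
Here 1−s−f = 0.512 and s = 0.024.
u_1 = 0.117000 × 0.512 + 0.024 = 0.083904.
u_2 = 0.083904 × 0.512 + 0.024 = 0.066959.
u_3 = 0.066959 × 0.512 + 0.024 = 0.058283.
u_4 = 0.058283 × 0.512 + 0.024 = 0.053841.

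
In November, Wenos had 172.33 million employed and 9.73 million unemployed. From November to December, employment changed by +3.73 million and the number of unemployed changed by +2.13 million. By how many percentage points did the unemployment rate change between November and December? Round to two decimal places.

The unemployment rate changed by +0.97 percentage points.

November: labor force = 172.33 + 9.73 = 182.06; u = 9.73/182.06 = 5.34%.
December: labor force = 176.06 + 11.86 = 187.92; u = 11.86/187.92 = 6.31%.
Change = 6.31% − 5.34% = +0.97 pp.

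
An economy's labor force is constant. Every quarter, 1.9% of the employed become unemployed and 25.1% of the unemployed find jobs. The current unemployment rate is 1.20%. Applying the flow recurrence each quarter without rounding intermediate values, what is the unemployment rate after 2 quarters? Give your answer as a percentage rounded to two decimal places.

Unemployment rate after two quarters ≈ 3.93%.

With a fixed labor force, u_{t+1} = u_t + s·(1−u_t) − f·u_t = u_t·(1−s−f) + s.
Here 1−s−f = 0.730 and s = 0.019.
u_1 = 0.012000 × 0.730 + 0.019 = 0.027760.
u_2 = 0.027760 × 0.730 + 0.019 = 0.039265.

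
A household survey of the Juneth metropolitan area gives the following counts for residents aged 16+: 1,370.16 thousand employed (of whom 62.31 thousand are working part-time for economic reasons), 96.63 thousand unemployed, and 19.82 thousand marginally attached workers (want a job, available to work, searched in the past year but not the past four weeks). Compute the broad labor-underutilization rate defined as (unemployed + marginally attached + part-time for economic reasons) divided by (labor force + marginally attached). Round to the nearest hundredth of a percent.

Labor force = 1,370.16 + 96.63 = 1,466.79 thousand.
Numerator = 96.63 + 19.82 + 62.31 = 178.76 thousand.
Denominator = 1,466.79 + 19.82 = 1,486.61 thousand.
Broad rate = 178.76 / 1,486.61 = 12.02%.

Broad underutilization rate ≈ 12.02%.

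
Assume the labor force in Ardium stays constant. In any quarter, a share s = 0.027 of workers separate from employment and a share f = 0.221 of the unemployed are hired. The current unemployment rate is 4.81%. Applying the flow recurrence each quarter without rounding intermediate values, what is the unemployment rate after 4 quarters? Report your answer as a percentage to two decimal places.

With a fixed labor force, u_{t+1} = u_t + s·(1−u_t) − f·u_t = u_t·(1−s−f) + s.
Here 1−s−f = 0.752 and s = 0.027.
u_1 = 0.048100 × 0.752 + 0.027 = 0.063171.
u_2 = 0.063171 × 0.752 + 0.027 = 0.074505.
u_3 = 0.074505 × 0.752 + 0.027 = 0.083028.
u_4 = 0.083028 × 0.752 + 0.027 = 0.089437.

Unemployment rate after four quarters ≈ 8.94%.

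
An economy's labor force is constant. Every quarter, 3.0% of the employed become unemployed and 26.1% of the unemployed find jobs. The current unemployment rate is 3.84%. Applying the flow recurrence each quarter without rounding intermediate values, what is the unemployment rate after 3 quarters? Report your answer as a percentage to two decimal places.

Unemployment rate after three quarters ≈ 8.00%.

With a fixed labor force, u_{t+1} = u_t + s·(1−u_t) − f·u_t = u_t·(1−s−f) + s.
Here 1−s−f = 0.709 and s = 0.030.
u_1 = 0.038400 × 0.709 + 0.030 = 0.057226.
u_2 = 0.057226 × 0.709 + 0.030 = 0.070573.
u_3 = 0.070573 × 0.709 + 0.030 = 0.080036.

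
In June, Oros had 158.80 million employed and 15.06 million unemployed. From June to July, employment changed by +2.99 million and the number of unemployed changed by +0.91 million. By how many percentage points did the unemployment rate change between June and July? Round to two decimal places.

June: labor force = 158.80 + 15.06 = 173.86; u = 15.06/173.86 = 8.66%.
July: labor force = 161.79 + 15.97 = 177.76; u = 15.97/177.76 = 8.98%.
Change = 8.98% − 8.66% = +0.32 pp.

The unemployment rate changed by +0.32 percentage points.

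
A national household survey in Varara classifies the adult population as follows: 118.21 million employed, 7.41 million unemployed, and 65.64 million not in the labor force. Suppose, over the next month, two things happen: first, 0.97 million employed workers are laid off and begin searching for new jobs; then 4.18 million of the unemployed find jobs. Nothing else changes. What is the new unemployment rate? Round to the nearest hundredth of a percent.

Initially, labor force = 118.21 + 7.41 = 125.62 million, so u = 7.41/125.62 = 5.90%.
After the first change, employed falls and unemployed rises by 0.97; labor force unchanged → E = 117.24, U = 8.38, labor force = 125.62 million.
After the second change, unemployed falls and employed rises by 4.18; labor force unchanged → E = 121.42, U = 4.20, labor force = 125.62 million.
New unemployment rate = 4.20 / 125.62 = 3.34%.

New unemployment rate ≈ 3.34%.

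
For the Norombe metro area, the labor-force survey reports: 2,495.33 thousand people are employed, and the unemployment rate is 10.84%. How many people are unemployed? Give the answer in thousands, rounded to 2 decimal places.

About 303.38 thousand are unemployed.

Let U be the number unemployed. The labor force is E + U, and U/(E+U) = 0.1084.
So U = 0.1084 × 2,495.33 / (1 − 0.1084) = 270.4938 / 0.8916 ≈ 303.38 thousand.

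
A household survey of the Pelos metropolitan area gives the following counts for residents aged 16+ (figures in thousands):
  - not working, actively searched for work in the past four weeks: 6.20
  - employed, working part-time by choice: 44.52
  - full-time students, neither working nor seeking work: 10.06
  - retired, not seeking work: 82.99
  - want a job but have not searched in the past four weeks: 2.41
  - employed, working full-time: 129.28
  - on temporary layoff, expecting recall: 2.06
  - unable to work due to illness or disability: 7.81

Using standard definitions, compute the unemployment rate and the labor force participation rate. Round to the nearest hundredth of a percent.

Employed = 44.52 + 129.28 = 173.80 thousand.
Unemployed = 6.20 + 2.06 = 8.26 thousand (jobless and actively searching, or on temporary layoff).
Labor force = 173.80 + 8.26 = 182.06 thousand.
Not in labor force = 10.06 + 82.99 + 2.41 + 7.81 = 103.27 thousand (those not working and not actively searching are outside the labor force — including those who want a job but have given up searching).
Civilian working-age population = 182.06 + 103.27 = 285.33 thousand.
Unemployment rate = 8.26 / 182.06 = 4.54%.
Labor force participation rate = 182.06 / 285.33 = 63.81%.

Unemployment rate ≈ 4.54%; labor force participation rate ≈ 63.81%.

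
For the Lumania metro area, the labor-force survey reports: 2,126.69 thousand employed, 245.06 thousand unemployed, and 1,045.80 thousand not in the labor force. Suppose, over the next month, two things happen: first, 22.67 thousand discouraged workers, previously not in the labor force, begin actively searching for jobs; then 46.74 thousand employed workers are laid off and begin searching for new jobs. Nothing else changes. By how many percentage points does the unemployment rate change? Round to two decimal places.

Initially, labor force = 2,126.69 + 245.06 = 2,371.75 thousand, so u = 245.06/2,371.75 = 10.33%.
After the first change, unemployed and labor force both rise by 22.67 → E = 2,126.69, U = 267.73, labor force = 2,394.42 thousand.
After the second change, employed falls and unemployed rises by 46.74; labor force unchanged → E = 2,079.95, U = 314.47, labor force = 2,394.42 thousand.
New unemployment rate = 314.47 / 2,394.42 = 13.13%.
Change = 13.13% − 10.33% = +2.80 percentage points.

The unemployment rate changes by +2.80 percentage points.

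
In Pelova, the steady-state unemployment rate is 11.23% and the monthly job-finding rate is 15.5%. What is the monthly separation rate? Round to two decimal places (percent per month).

Separation rate ≈ 1.96% per month.

From u* = s/(s+f): s = u·f/(1−u).
s = 0.1123 × 15.5 / (1 − 0.1123) = 1.7407 / 0.8877 ≈ 1.96% per month.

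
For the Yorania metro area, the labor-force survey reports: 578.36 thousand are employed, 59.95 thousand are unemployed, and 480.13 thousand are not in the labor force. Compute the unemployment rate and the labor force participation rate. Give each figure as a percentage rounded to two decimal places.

Labor force = employed + unemployed = 578.36 + 59.95 = 638.31 thousand.
Working-age population = 638.31 + 480.13 = 1,118.44 thousand.
Unemployment rate = 59.95 / 638.31 = 9.39%.
Labor force participation rate = 638.31 / 1,118.44 = 57.07%.

Unemployment rate ≈ 9.39%; labor force participation rate ≈ 57.07%.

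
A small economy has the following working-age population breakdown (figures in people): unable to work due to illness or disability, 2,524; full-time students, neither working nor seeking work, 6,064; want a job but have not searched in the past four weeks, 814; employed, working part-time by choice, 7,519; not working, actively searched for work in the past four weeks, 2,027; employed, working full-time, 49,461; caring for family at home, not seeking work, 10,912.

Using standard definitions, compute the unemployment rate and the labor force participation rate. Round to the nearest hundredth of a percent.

Employed = 7,519 + 49,461 = 56,980.
Unemployed = 2,027.
Labor force = 56,980 + 2,027 = 59,007.
Not in labor force = 2,524 + 6,064 + 814 + 10,912 = 20,314 (those not working and not actively searching are outside the labor force — including those who want a job but have given up searching).
Civilian working-age population = 59,007 + 20,314 = 79,321.
Unemployment rate = 2,027 / 59,007 = 3.44%.
Labor force participation rate = 59,007 / 79,321 = 74.39%.

Unemployment rate ≈ 3.44%; labor force participation rate ≈ 74.39%.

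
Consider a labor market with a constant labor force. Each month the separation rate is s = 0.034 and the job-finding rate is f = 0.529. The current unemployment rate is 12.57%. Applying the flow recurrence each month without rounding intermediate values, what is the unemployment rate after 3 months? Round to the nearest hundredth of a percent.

With a fixed labor force, u_{t+1} = u_t + s·(1−u_t) − f·u_t = u_t·(1−s−f) + s.
Here 1−s−f = 0.437 and s = 0.034.
u_1 = 0.125700 × 0.437 + 0.034 = 0.088931.
u_2 = 0.088931 × 0.437 + 0.034 = 0.072863.
u_3 = 0.072863 × 0.437 + 0.034 = 0.065841.

Unemployment rate after three months ≈ 6.58%.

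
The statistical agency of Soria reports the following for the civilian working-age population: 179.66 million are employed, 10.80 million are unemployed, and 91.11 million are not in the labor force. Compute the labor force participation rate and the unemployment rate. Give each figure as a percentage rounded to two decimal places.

Labor force participation rate ≈ 67.64%; unemployment rate ≈ 5.67%.

Labor force = employed + unemployed = 179.66 + 10.80 = 190.46 million.
Working-age population = 190.46 + 91.11 = 281.57 million.
Unemployment rate = 10.80 / 190.46 = 5.67%.
Labor force participation rate = 190.46 / 281.57 = 67.64%.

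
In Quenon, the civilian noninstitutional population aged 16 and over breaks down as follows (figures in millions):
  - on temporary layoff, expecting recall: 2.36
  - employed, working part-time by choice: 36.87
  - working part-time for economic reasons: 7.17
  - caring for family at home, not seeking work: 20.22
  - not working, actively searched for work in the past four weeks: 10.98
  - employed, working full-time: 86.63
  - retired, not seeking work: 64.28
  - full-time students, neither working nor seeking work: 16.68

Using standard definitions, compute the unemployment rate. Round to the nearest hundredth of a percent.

Employed = 36.87 + 7.17 + 86.63 = 130.67 million (anyone who worked, including part-time for economic reasons, counts as employed).
Unemployed = 2.36 + 10.98 = 13.34 million (jobless and actively searching, or on temporary layoff).
Labor force = 130.67 + 13.34 = 144.01 million.
Unemployment rate = 13.34 / 144.01 = 9.26%.

Unemployment rate ≈ 9.26%.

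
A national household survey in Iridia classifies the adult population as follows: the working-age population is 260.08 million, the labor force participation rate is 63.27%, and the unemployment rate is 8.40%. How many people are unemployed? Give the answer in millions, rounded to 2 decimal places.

Labor force = 0.6327 × 260.08 = 164.55 million.
Unemployed = 0.0840 × 164.55 ≈ 13.82 million.

About 13.82 million are unemployed.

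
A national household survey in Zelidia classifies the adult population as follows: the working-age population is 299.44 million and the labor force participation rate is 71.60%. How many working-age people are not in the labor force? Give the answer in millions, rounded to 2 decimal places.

Share not in the labor force = 1 − 0.7160 = 0.2840.
Not in labor force = 0.2840 × 299.44 ≈ 85.04 million.

About 85.04 million are not in the labor force.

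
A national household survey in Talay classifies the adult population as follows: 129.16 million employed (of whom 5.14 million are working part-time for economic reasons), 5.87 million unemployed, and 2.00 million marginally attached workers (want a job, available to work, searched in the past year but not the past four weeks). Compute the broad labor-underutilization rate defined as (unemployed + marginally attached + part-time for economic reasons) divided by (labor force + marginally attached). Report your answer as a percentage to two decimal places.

Broad underutilization rate ≈ 9.49%.

Labor force = 129.16 + 5.87 = 135.03 million.
Numerator = 5.87 + 2.00 + 5.14 = 13.01 million.
Denominator = 135.03 + 2.00 = 137.03 million.
Broad rate = 13.01 / 137.03 = 9.49%.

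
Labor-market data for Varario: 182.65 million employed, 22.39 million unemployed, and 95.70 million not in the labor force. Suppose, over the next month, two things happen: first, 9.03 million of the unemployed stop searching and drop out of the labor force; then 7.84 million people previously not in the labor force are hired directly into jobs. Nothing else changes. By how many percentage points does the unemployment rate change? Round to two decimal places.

The unemployment rate changes by −4.37 percentage points.

Initially, labor force = 182.65 + 22.39 = 205.04 million, so u = 22.39/205.04 = 10.92%.
After the first change, unemployed and labor force both fall by 9.03 → E = 182.65, U = 13.36, labor force = 196.01 million.
After the second change, employed and labor force both rise by 7.84; unemployed unchanged → E = 190.49, U = 13.36, labor force = 203.85 million.
New unemployment rate = 13.36 / 203.85 = 6.55%.
Change = 6.55% − 10.92% = −4.37 percentage points.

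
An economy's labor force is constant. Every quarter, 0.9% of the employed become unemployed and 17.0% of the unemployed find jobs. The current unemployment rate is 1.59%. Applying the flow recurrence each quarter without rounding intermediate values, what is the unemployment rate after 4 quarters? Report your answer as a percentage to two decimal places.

Unemployment rate after four quarters ≈ 3.47%.

With a fixed labor force, u_{t+1} = u_t + s·(1−u_t) − f·u_t = u_t·(1−s−f) + s.
Here 1−s−f = 0.821 and s = 0.009.
u_1 = 0.015900 × 0.821 + 0.009 = 0.022054.
u_2 = 0.022054 × 0.821 + 0.009 = 0.027106.
u_3 = 0.027106 × 0.821 + 0.009 = 0.031254.
u_4 = 0.031254 × 0.821 + 0.009 = 0.034660.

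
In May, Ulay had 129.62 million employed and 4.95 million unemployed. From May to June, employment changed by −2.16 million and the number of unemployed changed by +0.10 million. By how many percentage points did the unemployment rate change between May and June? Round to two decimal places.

The unemployment rate changed by +0.13 percentage points.

May: labor force = 129.62 + 4.95 = 134.57; u = 4.95/134.57 = 3.68%.
June: labor force = 127.46 + 5.05 = 132.51; u = 5.05/132.51 = 3.81%.
Change = 3.81% − 3.68% = +0.13 pp.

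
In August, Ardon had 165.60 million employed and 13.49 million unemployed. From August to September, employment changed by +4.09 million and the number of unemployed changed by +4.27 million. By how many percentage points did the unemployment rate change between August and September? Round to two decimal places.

The unemployment rate changed by +1.94 percentage points.

August: labor force = 165.60 + 13.49 = 179.09; u = 13.49/179.09 = 7.53%.
September: labor force = 169.69 + 17.76 = 187.45; u = 17.76/187.45 = 9.47%.
Change = 9.47% − 7.53% = +1.94 pp.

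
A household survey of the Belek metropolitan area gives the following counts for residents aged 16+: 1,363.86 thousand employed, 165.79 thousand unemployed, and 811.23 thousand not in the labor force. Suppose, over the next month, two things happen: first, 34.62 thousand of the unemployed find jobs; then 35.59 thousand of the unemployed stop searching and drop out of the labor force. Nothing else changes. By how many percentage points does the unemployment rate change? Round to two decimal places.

The unemployment rate changes by −4.44 percentage points.

Initially, labor force = 1,363.86 + 165.79 = 1,529.65 thousand, so u = 165.79/1,529.65 = 10.84%.
After the first change, unemployed falls and employed rises by 34.62; labor force unchanged → E = 1,398.48, U = 131.17, labor force = 1,529.65 thousand.
After the second change, unemployed and labor force both fall by 35.59 → E = 1,398.48, U = 95.58, labor force = 1,494.06 thousand.
New unemployment rate = 95.58 / 1,494.06 = 6.40%.
Change = 6.40% − 10.84% = −4.44 percentage points.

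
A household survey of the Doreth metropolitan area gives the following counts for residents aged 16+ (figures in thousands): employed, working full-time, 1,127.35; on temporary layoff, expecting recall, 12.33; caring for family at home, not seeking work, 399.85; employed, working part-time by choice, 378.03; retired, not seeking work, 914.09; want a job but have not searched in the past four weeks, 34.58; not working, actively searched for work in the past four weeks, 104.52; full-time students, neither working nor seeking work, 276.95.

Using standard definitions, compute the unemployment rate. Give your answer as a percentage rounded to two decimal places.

Employed = 1,127.35 + 378.03 = 1,505.38 thousand.
Unemployed = 12.33 + 104.52 = 116.85 thousand (jobless and actively searching, or on temporary layoff).
Labor force = 1,505.38 + 116.85 = 1,622.23 thousand.
Unemployment rate = 116.85 / 1,622.23 = 7.20%.

Unemployment rate ≈ 7.20%.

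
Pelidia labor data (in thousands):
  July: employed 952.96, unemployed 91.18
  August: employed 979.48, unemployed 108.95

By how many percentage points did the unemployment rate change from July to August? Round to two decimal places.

The unemployment rate changed by +1.28 percentage points.

July: labor force = 952.96 + 91.18 = 1,044.14; u = 91.18/1,044.14 = 8.73%.
August: labor force = 979.48 + 108.95 = 1,088.43; u = 108.95/1,088.43 = 10.01%.
Change = 10.01% − 8.73% = +1.28 pp.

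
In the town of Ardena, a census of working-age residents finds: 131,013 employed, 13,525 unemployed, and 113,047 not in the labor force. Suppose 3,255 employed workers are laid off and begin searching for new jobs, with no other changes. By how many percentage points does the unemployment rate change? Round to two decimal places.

The unemployment rate changes by +2.25 percentage points.

Initially, labor force = 131,013 + 13,525 = 144,538, so u = 13,525/144,538 = 9.36%.
After the change, employed falls and unemployed rises by 3,255; labor force unchanged → E = 127,758, U = 16,780, labor force = 144,538.
New unemployment rate = 16,780 / 144,538 = 11.61%.
Change = 11.61% − 9.36% = +2.25 percentage points.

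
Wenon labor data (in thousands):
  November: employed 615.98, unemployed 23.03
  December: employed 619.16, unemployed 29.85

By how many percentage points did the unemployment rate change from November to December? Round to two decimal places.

The unemployment rate changed by +1.00 percentage points.

November: labor force = 615.98 + 23.03 = 639.01; u = 23.03/639.01 = 3.60%.
December: labor force = 619.16 + 29.85 = 649.01; u = 29.85/649.01 = 4.60%.
Change = 4.60% − 3.60% = +1.00 pp.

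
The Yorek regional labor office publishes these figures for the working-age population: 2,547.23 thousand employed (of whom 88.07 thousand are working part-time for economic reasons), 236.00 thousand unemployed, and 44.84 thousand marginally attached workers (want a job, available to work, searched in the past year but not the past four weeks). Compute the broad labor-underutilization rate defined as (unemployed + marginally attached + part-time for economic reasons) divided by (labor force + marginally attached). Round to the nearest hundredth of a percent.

Broad underutilization rate ≈ 13.04%.

Labor force = 2,547.23 + 236.00 = 2,783.23 thousand.
Numerator = 236.00 + 44.84 + 88.07 = 368.91 thousand.
Denominator = 2,783.23 + 44.84 = 2,828.07 thousand.
Broad rate = 368.91 / 2,828.07 = 13.04%.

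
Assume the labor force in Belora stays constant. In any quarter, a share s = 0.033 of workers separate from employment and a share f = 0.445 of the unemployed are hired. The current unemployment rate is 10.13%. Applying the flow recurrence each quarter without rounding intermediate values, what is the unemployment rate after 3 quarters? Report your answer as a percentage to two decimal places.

With a fixed labor force, u_{t+1} = u_t + s·(1−u_t) − f·u_t = u_t·(1−s−f) + s.
Here 1−s−f = 0.522 and s = 0.033.
u_1 = 0.101300 × 0.522 + 0.033 = 0.085879.
u_2 = 0.085879 × 0.522 + 0.033 = 0.077829.
u_3 = 0.077829 × 0.522 + 0.033 = 0.073627.

Unemployment rate after three quarters ≈ 7.36%.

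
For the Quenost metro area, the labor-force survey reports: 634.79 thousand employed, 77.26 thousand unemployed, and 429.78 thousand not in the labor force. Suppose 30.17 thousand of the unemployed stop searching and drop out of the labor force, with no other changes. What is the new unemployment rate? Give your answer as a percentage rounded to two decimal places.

Initially, labor force = 634.79 + 77.26 = 712.05 thousand, so u = 77.26/712.05 = 10.85%.
After the change, unemployed and labor force both fall by 30.17 → E = 634.79, U = 47.09, labor force = 681.88 thousand.
New unemployment rate = 47.09 / 681.88 = 6.91%.

New unemployment rate ≈ 6.91%.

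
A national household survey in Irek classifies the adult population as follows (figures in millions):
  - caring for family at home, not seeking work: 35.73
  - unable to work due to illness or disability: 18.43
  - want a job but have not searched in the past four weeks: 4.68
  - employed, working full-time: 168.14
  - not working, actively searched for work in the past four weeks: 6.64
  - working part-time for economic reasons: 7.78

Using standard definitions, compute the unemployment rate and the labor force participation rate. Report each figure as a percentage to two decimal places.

Unemployment rate ≈ 3.64%; labor force participation rate ≈ 75.63%.

Employed = 168.14 + 7.78 = 175.92 million (anyone who worked, including part-time for economic reasons, counts as employed).
Unemployed = 6.64 million.
Labor force = 175.92 + 6.64 = 182.56 million.
Not in labor force = 35.73 + 18.43 + 4.68 = 58.84 million (those not working and not actively searching are outside the labor force — including those who want a job but have given up searching).
Civilian working-age population = 182.56 + 58.84 = 241.40 million.
Unemployment rate = 6.64 / 182.56 = 3.64%.
Labor force participation rate = 182.56 / 241.40 = 75.63%.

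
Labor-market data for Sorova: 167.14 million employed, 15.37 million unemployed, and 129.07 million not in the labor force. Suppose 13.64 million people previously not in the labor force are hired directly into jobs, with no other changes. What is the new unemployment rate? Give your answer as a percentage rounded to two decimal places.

New unemployment rate ≈ 7.84%.

Initially, labor force = 167.14 + 15.37 = 182.51 million, so u = 15.37/182.51 = 8.42%.
After the change, employed and labor force both rise by 13.64; unemployed unchanged → E = 180.78, U = 15.37, labor force = 196.15 million.
New unemployment rate = 15.37 / 196.15 = 7.84%.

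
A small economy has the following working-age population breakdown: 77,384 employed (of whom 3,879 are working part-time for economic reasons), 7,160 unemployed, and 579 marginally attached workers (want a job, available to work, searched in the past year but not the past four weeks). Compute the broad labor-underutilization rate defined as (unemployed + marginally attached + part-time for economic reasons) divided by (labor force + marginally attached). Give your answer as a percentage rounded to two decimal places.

Labor force = 77,384 + 7,160 = 84,544.
Numerator = 7,160 + 579 + 3,879 = 11,618.
Denominator = 84,544 + 579 = 85,123.
Broad rate = 11,618 / 85,123 = 13.65%.

Broad underutilization rate ≈ 13.65%.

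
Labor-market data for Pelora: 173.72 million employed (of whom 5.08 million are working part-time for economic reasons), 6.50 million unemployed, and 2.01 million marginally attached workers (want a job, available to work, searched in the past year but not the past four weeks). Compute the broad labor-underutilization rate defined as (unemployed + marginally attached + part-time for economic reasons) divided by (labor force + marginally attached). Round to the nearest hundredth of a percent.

Labor force = 173.72 + 6.50 = 180.22 million.
Numerator = 6.50 + 2.01 + 5.08 = 13.59 million.
Denominator = 180.22 + 2.01 = 182.23 million.
Broad rate = 13.59 / 182.23 = 7.46%.

Broad underutilization rate ≈ 7.46%.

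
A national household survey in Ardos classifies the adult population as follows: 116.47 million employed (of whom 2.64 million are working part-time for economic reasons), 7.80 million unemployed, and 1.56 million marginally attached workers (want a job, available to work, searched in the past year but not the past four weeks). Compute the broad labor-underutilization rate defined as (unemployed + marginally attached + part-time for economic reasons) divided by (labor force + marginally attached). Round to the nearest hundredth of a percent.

Labor force = 116.47 + 7.80 = 124.27 million.
Numerator = 7.80 + 1.56 + 2.64 = 12.00 million.
Denominator = 124.27 + 1.56 = 125.83 million.
Broad rate = 12.00 / 125.83 = 9.54%.

Broad underutilization rate ≈ 9.54%.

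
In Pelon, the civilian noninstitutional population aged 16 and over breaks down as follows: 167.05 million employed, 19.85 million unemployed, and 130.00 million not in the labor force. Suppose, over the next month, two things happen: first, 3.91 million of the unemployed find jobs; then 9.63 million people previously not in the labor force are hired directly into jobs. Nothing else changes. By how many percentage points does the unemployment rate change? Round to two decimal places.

Initially, labor force = 167.05 + 19.85 = 186.90 million, so u = 19.85/186.90 = 10.62%.
After the first change, unemployed falls and employed rises by 3.91; labor force unchanged → E = 170.96, U = 15.94, labor force = 186.90 million.
After the second change, employed and labor force both rise by 9.63; unemployed unchanged → E = 180.59, U = 15.94, labor force = 196.53 million.
New unemployment rate = 15.94 / 196.53 = 8.11%.
Change = 8.11% − 10.62% = −2.51 percentage points.

The unemployment rate changes by −2.51 percentage points.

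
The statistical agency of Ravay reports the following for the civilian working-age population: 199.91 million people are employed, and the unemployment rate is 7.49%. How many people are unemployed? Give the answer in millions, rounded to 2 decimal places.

About 16.19 million are unemployed.

Let U be the number unemployed. The labor force is E + U, and U/(E+U) = 0.0749.
So U = 0.0749 × 199.91 / (1 − 0.0749) = 14.9733 / 0.9251 ≈ 16.19 million.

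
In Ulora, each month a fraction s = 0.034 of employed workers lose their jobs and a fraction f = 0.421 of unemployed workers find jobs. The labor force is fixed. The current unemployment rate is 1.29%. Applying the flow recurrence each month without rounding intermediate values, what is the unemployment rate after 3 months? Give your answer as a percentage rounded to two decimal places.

Unemployment rate after three months ≈ 6.47%.

With a fixed labor force, u_{t+1} = u_t + s·(1−u_t) − f·u_t = u_t·(1−s−f) + s.
Here 1−s−f = 0.545 and s = 0.034.
u_1 = 0.012900 × 0.545 + 0.034 = 0.041031.
u_2 = 0.041031 × 0.545 + 0.034 = 0.056362.
u_3 = 0.056362 × 0.545 + 0.034 = 0.064717.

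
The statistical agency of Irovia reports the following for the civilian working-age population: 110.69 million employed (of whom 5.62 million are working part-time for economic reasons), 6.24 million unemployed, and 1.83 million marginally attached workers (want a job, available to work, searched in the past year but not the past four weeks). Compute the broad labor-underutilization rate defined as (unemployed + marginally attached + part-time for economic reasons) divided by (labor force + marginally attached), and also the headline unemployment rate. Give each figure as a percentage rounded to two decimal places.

Labor force = 110.69 + 6.24 = 116.93 million.
Numerator = 6.24 + 1.83 + 5.62 = 13.69 million.
Denominator = 116.93 + 1.83 = 118.76 million.
Broad rate = 13.69 / 118.76 = 11.53%.
Headline unemployment rate = 6.24 / 116.93 = 5.34%.

Broad underutilization rate ≈ 11.53%; headline unemployment rate ≈ 5.34%.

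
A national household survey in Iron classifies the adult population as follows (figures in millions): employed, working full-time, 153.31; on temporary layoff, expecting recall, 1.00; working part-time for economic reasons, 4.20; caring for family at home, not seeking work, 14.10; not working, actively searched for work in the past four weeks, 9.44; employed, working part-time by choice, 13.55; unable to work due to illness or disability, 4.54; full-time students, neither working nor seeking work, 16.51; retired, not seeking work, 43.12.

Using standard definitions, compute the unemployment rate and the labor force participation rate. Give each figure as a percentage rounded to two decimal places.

Employed = 153.31 + 4.20 + 13.55 = 171.06 million (anyone who worked, including part-time for economic reasons, counts as employed).
Unemployed = 1.00 + 9.44 = 10.44 million (jobless and actively searching, or on temporary layoff).
Labor force = 171.06 + 10.44 = 181.50 million.
Not in labor force = 14.10 + 4.54 + 16.51 + 43.12 = 78.27 million (those not working and not actively searching are outside the labor force).
Civilian working-age population = 181.50 + 78.27 = 259.77 million.
Unemployment rate = 10.44 / 181.50 = 5.75%.
Labor force participation rate = 181.50 / 259.77 = 69.87%.

Unemployment rate ≈ 5.75%; labor force participation rate ≈ 69.87%.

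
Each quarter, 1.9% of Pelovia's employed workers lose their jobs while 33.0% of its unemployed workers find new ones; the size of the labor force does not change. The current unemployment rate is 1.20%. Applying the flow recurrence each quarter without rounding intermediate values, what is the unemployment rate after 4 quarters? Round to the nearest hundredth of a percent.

Unemployment rate after four quarters ≈ 4.68%.

With a fixed labor force, u_{t+1} = u_t + s·(1−u_t) − f·u_t = u_t·(1−s−f) + s.
Here 1−s−f = 0.651 and s = 0.019.
u_1 = 0.012000 × 0.651 + 0.019 = 0.026812.
u_2 = 0.026812 × 0.651 + 0.019 = 0.036455.
u_3 = 0.036455 × 0.651 + 0.019 = 0.042732.
u_4 = 0.042732 × 0.651 + 0.019 = 0.046819.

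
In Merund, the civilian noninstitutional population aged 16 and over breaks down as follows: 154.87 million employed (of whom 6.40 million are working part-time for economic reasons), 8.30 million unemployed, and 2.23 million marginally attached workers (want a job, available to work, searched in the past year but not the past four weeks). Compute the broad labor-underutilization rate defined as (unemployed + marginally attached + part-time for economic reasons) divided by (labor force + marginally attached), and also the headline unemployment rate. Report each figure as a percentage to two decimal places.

Broad underutilization rate ≈ 10.24%; headline unemployment rate ≈ 5.09%.

Labor force = 154.87 + 8.30 = 163.17 million.
Numerator = 8.30 + 2.23 + 6.40 = 16.93 million.
Denominator = 163.17 + 2.23 = 165.40 million.
Broad rate = 16.93 / 165.40 = 10.24%.
Headline unemployment rate = 8.30 / 163.17 = 5.09%.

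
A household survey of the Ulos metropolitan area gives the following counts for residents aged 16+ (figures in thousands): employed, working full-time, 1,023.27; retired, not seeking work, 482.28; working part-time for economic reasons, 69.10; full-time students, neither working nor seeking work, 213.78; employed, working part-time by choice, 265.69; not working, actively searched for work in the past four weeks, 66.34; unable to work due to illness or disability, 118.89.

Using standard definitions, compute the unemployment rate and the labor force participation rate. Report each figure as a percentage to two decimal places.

Unemployment rate ≈ 4.66%; labor force participation rate ≈ 63.61%.

Employed = 1,023.27 + 69.10 + 265.69 = 1,358.06 thousand (anyone who worked, including part-time for economic reasons, counts as employed).
Unemployed = 66.34 thousand.
Labor force = 1,358.06 + 66.34 = 1,424.40 thousand.
Not in labor force = 482.28 + 213.78 + 118.89 = 814.95 thousand (those not working and not actively searching are outside the labor force).
Civilian working-age population = 1,424.40 + 814.95 = 2,239.35 thousand.
Unemployment rate = 66.34 / 1,424.40 = 4.66%.
Labor force participation rate = 1,424.40 / 2,239.35 = 63.61%.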